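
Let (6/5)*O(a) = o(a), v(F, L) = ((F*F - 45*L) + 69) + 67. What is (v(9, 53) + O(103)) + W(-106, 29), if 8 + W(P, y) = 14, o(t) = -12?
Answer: -2172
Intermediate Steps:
v(F, L) = 136 + F**2 - 45*L (v(F, L) = ((F**2 - 45*L) + 69) + 67 = (69 + F**2 - 45*L) + 67 = 136 + F**2 - 45*L)
W(P, y) = 6 (W(P, y) = -8 + 14 = 6)
O(a) = -10 (O(a) = (5/6)*(-12) = -10)
(v(9, 53) + O(103)) + W(-106, 29) = ((136 + 9**2 - 45*53) - 10) + 6 = ((136 + 81 - 2385) - 10) + 6 = (-2168 - 10) + 6 = -2178 + 6 = -2172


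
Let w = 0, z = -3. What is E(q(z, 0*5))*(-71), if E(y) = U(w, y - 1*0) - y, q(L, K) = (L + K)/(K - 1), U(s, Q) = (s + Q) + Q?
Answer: -213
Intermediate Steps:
U(s, Q) = s + 2*Q (U(s, Q) = (Q + s) + Q = s + 2*Q)
q(L, K) = (K + L)/(-1 + K)
E(y) = y (E(y) = (0 + 2*(y - 1*0)) - y = (0 + 2*(y + 0)) - y = (0 + 2*y) - y = 2*y - y = y)
E(q(z, 0*5))*(-71) = ((0*5 - 3)/(-1 + 0*5))*(-71) = ((0 - 3)/(-1 + 0))*(-71) = (-3/(-1))*(-71) = -1*(-3)*(-71) = 3*(-71) = -213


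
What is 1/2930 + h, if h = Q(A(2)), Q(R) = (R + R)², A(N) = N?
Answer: 46881/2930 ≈ 16.000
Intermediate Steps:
Q(R) = 4*R² (Q(R) = (2*R)² = 4*R²)
h = 16 (h = 4*2² = 4*4 = 16)
1/2930 + h = 1/2930 + 16 = 46881/2930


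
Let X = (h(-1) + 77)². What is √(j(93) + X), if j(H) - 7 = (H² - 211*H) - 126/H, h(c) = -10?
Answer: 22*I*√12865/31 ≈ 80.494*I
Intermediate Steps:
j(H) = 7 + H² - 211*H - 126/H (j(H) = 7 + ((H² - 211*H) - 126/H) = 7 + (H² - 211*H - 126/H) = 7 + H² - 211*H - 126/H)
X = 4489 (X = (-10 + 77)² = 67² = 4489)
√(j(93) + X) = √((7 + 93² - 211*93 - 126/93) + 4489) = √((7 + 8649 - 19623 - 126*1/93) + 4489) = √((7 + 8649 - 19623 - 42/31) + 4489) = √(-340019/31 + 4489) = √(-200860/31) = 22*I*√12865/31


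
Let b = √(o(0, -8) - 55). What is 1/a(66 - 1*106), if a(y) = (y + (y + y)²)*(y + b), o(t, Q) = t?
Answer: -1/263145 - I*√55/10525800 ≈ -3.8002e-6 - 7.0457e-7*I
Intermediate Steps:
b = I*√55 (b = √(0 - 55) = √(-55) = I*√55 ≈ 7.4162*I)
a(y) = (y + 4*y²)*(y + I*√55) (a(y) = (y + (y + y)²)*(y + I*√55) = (y + (2*y)²)*(y + I*√55) = (y + 4*y²)*(y + I*√55))
1/a(66 - 1*106) = 1/((66 - 1*106)*((66 - 1*106) + 4*(66 - 1*106)² + I*√55 + 4*I*(66 - 1*106)*√55)) = 1/((66 - 106)*((66 - 106) + 4*(66 - 106)² + I*√55 + 4*I*(66 - 106)*√55)) = 1/(-40*(-40 + 4*(-40)² + I*√55 + 4*I*(-40)*√55)) = 1/(-40*(-40 + 4*1600 + I*√55 - 160*I*√55)) = 1/(-40*(-40 + 6400 + I*√55 - 160*I*√55)) = 1/(-40*(6360 - 159*I*√55)) = 1/(-254400 + 6360*I*√55)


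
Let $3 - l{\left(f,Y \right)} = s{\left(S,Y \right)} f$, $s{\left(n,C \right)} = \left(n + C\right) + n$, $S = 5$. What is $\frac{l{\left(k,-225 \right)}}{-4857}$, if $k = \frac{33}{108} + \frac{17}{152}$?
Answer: $- \frac{126869}{6644376} \approx -0.019094$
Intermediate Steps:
$k = \frac{571}{1368}$ ($k = 33 \cdot \frac{1}{108} + 17 \cdot \frac{1}{152} = \frac{11}{36} + \frac{17}{152} = \frac{571}{1368} \approx 0.4174$)
$s{\left(n,C \right)} = C + 2 n$ ($s{\left(n,C \right)} = \left(C + n\right) + n = C + 2 n$)
$l{\left(f,Y \right)} = 3 - f \left(10 + Y\right)$ ($l{\left(f,Y \right)} = 3 - \left(Y + 2 \cdot 5\right) f = 3 - \left(Y + 10\right) f = 3 - \left(10 + Y\right) f = 3 - f \left(10 + Y\right)$)
$\frac{l{\left(k,-225 \right)}}{-4857} = \frac{3 - \frac{571 \left(10 - 225\right)}{1368}}{-4857} = \left(3 - \frac{571}{1368} \left(-215\right)\right) \left(- \frac{1}{4857}\right) = \left(3 + \frac{122765}{1368}\right) \left(- \frac{1}{4857}\right) = \frac{126869}{1368} \left(- \frac{1}{4857}\right) = - \frac{126869}{6644376}$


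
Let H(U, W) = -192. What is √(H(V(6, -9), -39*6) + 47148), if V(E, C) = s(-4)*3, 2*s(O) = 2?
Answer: 2*√11739 ≈ 216.69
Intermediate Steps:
s(O) = 1 (s(O) = (½)*2 = 1)
V(E, C) = 3 (V(E, C) = 1*3 = 3)
√(H(V(6, -9), -39*6) + 47148) = √(-192 + 47148) = √46956 = 2*√11739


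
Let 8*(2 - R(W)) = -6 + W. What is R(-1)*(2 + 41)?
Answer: 989/8 ≈ 123.63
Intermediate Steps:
R(W) = 11/4 - W/8 (R(W) = 2 - (-6 + W)/8 = 2 + (3/4 - W/8) = 11/4 - W/8)
R(-1)*(2 + 41) = (11/4 - 1/8*(-1))*(2 + 41) = (11/4 + 1/8)*43 = (23/8)*43 = 989/8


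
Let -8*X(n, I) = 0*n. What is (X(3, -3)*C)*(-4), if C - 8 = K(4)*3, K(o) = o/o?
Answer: 0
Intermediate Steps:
K(o) = 1
C = 11 (C = 8 + 1*3 = 8 + 3 = 11)
X(n, I) = 0 (X(n, I) = -0*n = -1/8*0 = 0)
(X(3, -3)*C)*(-4) = (0*11)*(-4) = 0*(-4) = 0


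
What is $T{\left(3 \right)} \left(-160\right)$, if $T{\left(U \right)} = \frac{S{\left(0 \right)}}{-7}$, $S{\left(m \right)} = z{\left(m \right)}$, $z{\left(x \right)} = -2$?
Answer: $- \frac{320}{7} \approx -45.714$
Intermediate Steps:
$S{\left(m \right)} = -2$
$T{\left(U \right)} = \frac{2}{7}$ ($T{\left(U \right)} = - \frac{2}{-7} = \left(-2\right) \left(- \frac{1}{7}\right) = \frac{2}{7}$)
$T{\left(3 \right)} \left(-160\right) = \frac{2}{7} \left(-160\right) = - \frac{320}{7}$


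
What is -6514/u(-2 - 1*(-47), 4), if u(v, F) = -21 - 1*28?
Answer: 6514/49 ≈ 132.94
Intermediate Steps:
u(v, F) = -49 (u(v, F) = -21 - 28 = -49)
-6514/u(-2 - 1*(-47), 4) = -6514/(-49) = -6514*(-1/49) = 6514/49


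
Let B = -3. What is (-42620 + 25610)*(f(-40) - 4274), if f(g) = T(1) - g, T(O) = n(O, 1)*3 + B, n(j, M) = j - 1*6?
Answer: 72326520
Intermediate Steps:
n(j, M) = -6 + j (n(j, M) = j - 6 = -6 + j)
T(O) = -21 + 3*O (T(O) = (-6 + O)*3 - 3 = (-18 + 3*O) - 3 = -21 + 3*O)
f(g) = -18 - g (f(g) = (-21 + 3*1) - g = (-21 + 3) - g = -18 - g)
(-42620 + 25610)*(f(-40) - 4274) = (-42620 + 25610)*((-18 - 1*(-40)) - 4274) = -17010*((-18 + 40) - 4274) = -17010*(22 - 4274) = -17010*(-4252) = 72326520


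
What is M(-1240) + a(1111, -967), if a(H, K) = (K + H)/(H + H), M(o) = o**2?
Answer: 1708273672/1111 ≈ 1.5376e+6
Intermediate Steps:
a(H, K) = (H + K)/(2*H) (a(H, K) = (H + K)/((2*H)) = (H + K)*(1/(2*H)) = (H + K)/(2*H))
M(-1240) + a(1111, -967) = (-1240)**2 + (1/2)*(1111 - 967)/1111 = 1537600 + (1/2)*(1/1111)*144 = 1537600 + 72/1111 = 1708273672/1111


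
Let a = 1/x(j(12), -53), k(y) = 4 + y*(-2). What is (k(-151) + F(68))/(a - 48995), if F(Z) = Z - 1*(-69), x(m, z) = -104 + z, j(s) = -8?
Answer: -69551/7692216 ≈ -0.0090417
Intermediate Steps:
k(y) = 4 - 2*y
F(Z) = 69 + Z (F(Z) = Z + 69 = 69 + Z)
a = -1/157 (a = 1/(-104 - 53) = 1/(-157) = -1/157 ≈ -0.0063694)
(k(-151) + F(68))/(a - 48995) = ((4 - 2*(-151)) + (69 + 68))/(-1/157 - 48995) = ((4 + 302) + 137)/(-7692216/157) = (306 + 137)*(-157/7692216) = 443*(-157/7692216) = -69551/7692216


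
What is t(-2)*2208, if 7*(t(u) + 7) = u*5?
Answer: -130272/7 ≈ -18610.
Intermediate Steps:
t(u) = -7 + 5*u/7 (t(u) = -7 + (u*5)/7 = -7 + (5*u)/7 = -7 + 5*u/7)
t(-2)*2208 = (-7 + (5/7)*(-2))*2208 = (-7 - 10/7)*2208 = -59/7*2208 = -130272/7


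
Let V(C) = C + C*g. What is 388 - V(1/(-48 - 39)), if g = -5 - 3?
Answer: 33749/87 ≈ 387.92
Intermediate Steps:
g = -8
V(C) = -7*C (V(C) = C + C*(-8) = C - 8*C = -7*C)
388 - V(1/(-48 - 39)) = 388 - (-7)/(-48 - 39) = 388 - (-7)/(-87) = 388 - (-7)*(-1)/87 = 388 - 1*7/87 = 388 - 7/87 = 33749/87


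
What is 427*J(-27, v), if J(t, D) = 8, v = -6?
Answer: 3416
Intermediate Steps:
427*J(-27, v) = 427*8 = 3416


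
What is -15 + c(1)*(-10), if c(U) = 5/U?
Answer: -65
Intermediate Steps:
-15 + c(1)*(-10) = -15 + (5/1)*(-10) = -15 + (5*1)*(-10) = -15 + 5*(-10) = -15 - 50 = -65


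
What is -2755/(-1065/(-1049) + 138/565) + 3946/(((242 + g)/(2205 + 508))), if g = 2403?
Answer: 3672634307651/1974458115 ≈ 1860.1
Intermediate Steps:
-2755/(-1065/(-1049) + 138/565) + 3946/(((242 + g)/(2205 + 508))) = -2755/(-1065/(-1049) + 138/565) + 3946/(((242 + 2403)/(2205 + 508))) = -2755/(-1065*(-1/1049) + 138*(1/565)) + 3946/((2645/2713)) = -2755/(1065/1049 + 138/565) + 3946/((2645*(1/2713))) = -2755/746487/592685 + 3946/(2645/2713) = -2755*592685/746487 + 3946*(2713/2645) = -1632847175/746487 + 10705498/2645 = 3672634307651/1974458115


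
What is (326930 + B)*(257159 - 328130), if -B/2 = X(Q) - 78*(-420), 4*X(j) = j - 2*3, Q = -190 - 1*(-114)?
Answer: -18555438921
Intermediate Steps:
Q = -76 (Q = -190 + 114 = -76)
X(j) = -3/2 + j/4 (X(j) = (j - 2*3)/4 = (j - 6)/4 = (-6 + j)/4 = -3/2 + j/4)
B = -65479 (B = -2*((-3/2 + (¼)*(-76)) - 78*(-420)) = -2*((-3/2 - 19) + 32760) = -2*(-41/2 + 32760) = -2*65479/2 = -65479)
(326930 + B)*(257159 - 328130) = (326930 - 65479)*(257159 - 328130) = 261451*(-70971) = -18555438921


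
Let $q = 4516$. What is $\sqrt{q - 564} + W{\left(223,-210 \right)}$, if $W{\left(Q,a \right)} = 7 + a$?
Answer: $-203 + 4 \sqrt{247} \approx -140.14$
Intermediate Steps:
$\sqrt{q - 564} + W{\left(223,-210 \right)} = \sqrt{4516 - 564} + \left(7 - 210\right) = \sqrt{3952} - 203 = 4 \sqrt{247} - 203 = -203 + 4 \sqrt{247}$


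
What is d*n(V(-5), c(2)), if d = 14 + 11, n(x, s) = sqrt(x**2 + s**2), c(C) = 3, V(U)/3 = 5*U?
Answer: 75*sqrt(626) ≈ 1876.5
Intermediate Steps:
V(U) = 15*U (V(U) = 3*(5*U) = 15*U)
n(x, s) = sqrt(s**2 + x**2)
d = 25
d*n(V(-5), c(2)) = 25*sqrt(3**2 + (15*(-5))**2) = 25*sqrt(9 + (-75)**2) = 25*sqrt(9 + 5625) = 25*sqrt(5634) = 25*(3*sqrt(626)) = 75*sqrt(626)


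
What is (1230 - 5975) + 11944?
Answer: 7199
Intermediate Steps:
(1230 - 5975) + 11944 = -4745 + 11944 = 7199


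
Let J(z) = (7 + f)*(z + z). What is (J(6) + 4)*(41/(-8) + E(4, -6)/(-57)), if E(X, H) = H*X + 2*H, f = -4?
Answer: -3415/19 ≈ -179.74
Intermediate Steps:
E(X, H) = 2*H + H*X
J(z) = 6*z (J(z) = (7 - 4)*(z + z) = 3*(2*z) = 6*z)
(J(6) + 4)*(41/(-8) + E(4, -6)/(-57)) = (6*6 + 4)*(41/(-8) - 6*(2 + 4)/(-57)) = (36 + 4)*(41*(-⅛) - 6*6*(-1/57)) = 40*(-41/8 - 36*(-1/57)) = 40*(-41/8 + 12/19) = 40*(-683/152) = -3415/19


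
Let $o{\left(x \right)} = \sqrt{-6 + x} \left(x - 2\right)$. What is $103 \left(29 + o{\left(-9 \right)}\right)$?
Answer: $2987 - 1133 i \sqrt{15} \approx 2987.0 - 4388.1 i$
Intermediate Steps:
$o{\left(x \right)} = \sqrt{-6 + x} \left(-2 + x\right)$
$103 \left(29 + o{\left(-9 \right)}\right) = 103 \left(29 + \sqrt{-6 - 9} \left(-2 - 9\right)\right) = 103 \left(29 + \sqrt{-15} \left(-11\right)\right) = 103 \left(29 + i \sqrt{15} \left(-11\right)\right) = 103 \left(29 - 11 i \sqrt{15}\right) = 2987 - 1133 i \sqrt{15}$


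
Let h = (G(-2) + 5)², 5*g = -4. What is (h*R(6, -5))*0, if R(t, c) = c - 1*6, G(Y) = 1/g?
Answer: 0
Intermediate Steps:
g = -⅘ (g = (⅕)*(-4) = -⅘ ≈ -0.80000)
G(Y) = -5/4 (G(Y) = 1/(-⅘) = -5/4)
R(t, c) = -6 + c (R(t, c) = c - 6 = -6 + c)
h = 225/16 (h = (-5/4 + 5)² = (15/4)² = 225/16 ≈ 14.063)
(h*R(6, -5))*0 = (225*(-6 - 5)/16)*0 = ((225/16)*(-11))*0 = -2475/16*0 = 0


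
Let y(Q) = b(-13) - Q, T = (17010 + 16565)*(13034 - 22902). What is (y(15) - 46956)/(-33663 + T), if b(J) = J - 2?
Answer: 46986/331351763 ≈ 0.00014180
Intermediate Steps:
b(J) = -2 + J
T = -331318100 (T = 33575*(-9868) = -331318100)
y(Q) = -15 - Q (y(Q) = (-2 - 13) - Q = -15 - Q)
(y(15) - 46956)/(-33663 + T) = ((-15 - 1*15) - 46956)/(-33663 - 331318100) = ((-15 - 15) - 46956)/(-331351763) = (-30 - 46956)*(-1/331351763) = -46986*(-1/331351763) = 46986/331351763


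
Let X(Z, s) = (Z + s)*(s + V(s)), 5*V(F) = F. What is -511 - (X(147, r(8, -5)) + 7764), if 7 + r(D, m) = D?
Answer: -42263/5 ≈ -8452.6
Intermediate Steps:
r(D, m) = -7 + D
V(F) = F/5
X(Z, s) = 6*s*(Z + s)/5 (X(Z, s) = (Z + s)*(s + s/5) = (Z + s)*(6*s/5) = 6*s*(Z + s)/5)
-511 - (X(147, r(8, -5)) + 7764) = -511 - (6*(-7 + 8)*(147 + (-7 + 8))/5 + 7764) = -511 - ((6/5)*1*(147 + 1) + 7764) = -511 - ((6/5)*1*148 + 7764) = -511 - (888/5 + 7764) = -511 - 1*39708/5 = -511 - 39708/5 = -42263/5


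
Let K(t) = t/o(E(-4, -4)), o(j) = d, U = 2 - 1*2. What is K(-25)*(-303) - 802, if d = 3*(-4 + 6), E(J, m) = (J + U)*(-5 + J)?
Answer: 921/2 ≈ 460.50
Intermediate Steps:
U = 0 (U = 2 - 2 = 0)
E(J, m) = J*(-5 + J) (E(J, m) = (J + 0)*(-5 + J) = J*(-5 + J))
d = 6 (d = 3*2 = 6)
o(j) = 6
K(t) = t/6
K(-25)*(-303) - 802 = ((⅙)*(-25))*(-303) - 802 = -25/6*(-303) - 802 = 2525/2 - 802 = 921/2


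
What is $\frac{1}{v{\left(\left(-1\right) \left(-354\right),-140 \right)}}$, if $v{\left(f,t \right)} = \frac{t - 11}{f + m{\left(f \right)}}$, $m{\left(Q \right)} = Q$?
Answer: $- \frac{708}{151} \approx -4.6887$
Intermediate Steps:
$v{\left(f,t \right)} = \frac{-11 + t}{2 f}$ ($v{\left(f,t \right)} = \frac{t - 11}{f + f} = \frac{-11 + t}{2 f}$)
$\frac{1}{v{\left(\left(-1\right) \left(-354\right),-140 \right)}} = \frac{1}{\frac{1}{2} \frac{1}{\left(-1\right) \left(-354\right)} \left(-11 - 140\right)} = \frac{1}{\frac{1}{2} \cdot \frac{1}{354} \left(-151\right)} = \frac{1}{- \frac{151}{708}} = - \frac{708}{151}$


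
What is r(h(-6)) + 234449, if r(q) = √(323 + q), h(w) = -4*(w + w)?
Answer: 234449 + √371 ≈ 2.3447e+5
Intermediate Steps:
h(w) = -8*w
r(h(-6)) + 234449 = √(323 - 8*(-6)) + 234449 = √(323 + 48) + 234449 = √371 + 234449 = 234449 + √371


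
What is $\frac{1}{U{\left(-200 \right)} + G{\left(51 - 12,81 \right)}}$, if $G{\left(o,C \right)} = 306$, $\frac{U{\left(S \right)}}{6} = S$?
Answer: $- \frac{1}{894} \approx -0.0011186$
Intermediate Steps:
$U{\left(S \right)} = 6 S$
$\frac{1}{U{\left(-200 \right)} + G{\left(51 - 12,81 \right)}} = \frac{1}{6 \left(-200\right) + 306} = \frac{1}{-1200 + 306} = \frac{1}{-894} = - \frac{1}{894}$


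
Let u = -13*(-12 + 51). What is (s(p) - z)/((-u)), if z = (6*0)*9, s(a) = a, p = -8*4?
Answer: -32/507 ≈ -0.063116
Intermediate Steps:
u = -507 (u = -13*39 = -507)
p = -32
z = 0 (z = 0*9 = 0)
(s(p) - z)/((-u)) = (-32 - 1*0)/((-1*(-507))) = (-32 + 0)/507 = -32*1/507 = -32/507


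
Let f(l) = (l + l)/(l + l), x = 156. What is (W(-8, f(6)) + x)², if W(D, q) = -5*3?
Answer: 19881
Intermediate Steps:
f(l) = 1 (f(l) = (2*l)/((2*l)) = (2*l)*(1/(2*l)) = 1)
W(D, q) = -15
(W(-8, f(6)) + x)² = (-15 + 156)² = 141² = 19881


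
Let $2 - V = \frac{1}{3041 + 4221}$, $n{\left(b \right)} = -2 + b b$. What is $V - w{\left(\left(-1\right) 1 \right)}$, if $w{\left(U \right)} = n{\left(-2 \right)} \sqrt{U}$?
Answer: $\frac{14523}{7262} - 2 i \approx 1.9999 - 2.0 i$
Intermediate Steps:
$n{\left(b \right)} = -2 + b^{2}$
$w{\left(U \right)} = 2 \sqrt{U}$ ($w{\left(U \right)} = \left(-2 + \left(-2\right)^{2}\right) \sqrt{U} = \left(-2 + 4\right) \sqrt{U} = 2 \sqrt{U}$)
$V = \frac{14523}{7262}$ ($V = 2 - \frac{1}{3041 + 4221} = 2 - \frac{1}{7262} = \frac{14523}{7262} \approx 1.9999$)
$V - w{\left(\left(-1\right) 1 \right)} = \frac{14523}{7262} - 2 \sqrt{\left(-1\right) 1} = \frac{14523}{7262} - 2 \sqrt{-1} = \frac{14523}{7262} - 2 i$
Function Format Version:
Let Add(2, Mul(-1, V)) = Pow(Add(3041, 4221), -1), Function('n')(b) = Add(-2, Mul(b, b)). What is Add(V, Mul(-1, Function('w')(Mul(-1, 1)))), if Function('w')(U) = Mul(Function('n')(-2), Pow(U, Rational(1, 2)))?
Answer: Add(Rational(14523, 7262), Mul(-2, I)) ≈ Add(1.9999, Mul(-2.0000, I))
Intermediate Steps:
Function('n')(b) = Add(-2, Pow(b, 2))
Function('w')(U) = Mul(2, Pow(U, Rational(1, 2))) (Function('w')(U) = Mul(Add(-2, Pow(-2, 2)), Pow(U, Rational(1, 2))) = Mul(Add(-2, 4), Pow(U, Rational(1, 2))) = Mul(2, Pow(U, Rational(1, 2))))
V = Rational(14523, 7262) (V = Add(2, Mul(-1, Pow(Add(3041, 4221), -1))) = Add(2, Mul(-1, Pow(7262, -1))) = Add(2, Mul(-1, Rational(1, 7262))) = Add(2, Rational(-1, 7262)) = Rational(14523, 7262) ≈ 1.9999)
Add(V, Mul(-1, Function('w')(Mul(-1, 1)))) = Add(Rational(14523, 7262), Mul(-1, Mul(2, Pow(Mul(-1, 1), Rational(1, 2))))) = Add(Rational(14523, 7262), Mul(-1, Mul(2, Pow(-1, Rational(1, 2))))) = Add(Rational(14523, 7262), Mul(-1, Mul(2, I))) = Add(Rational(14523, 7262), Mul(-2, I))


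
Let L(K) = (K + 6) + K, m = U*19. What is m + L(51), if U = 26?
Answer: 602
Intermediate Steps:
m = 494 (m = 26*19 = 494)
L(K) = 6 + 2*K (L(K) = (6 + K) + K = 6 + 2*K)
m + L(51) = 494 + (6 + 2*51) = 494 + (6 + 102) = 494 + 108 = 602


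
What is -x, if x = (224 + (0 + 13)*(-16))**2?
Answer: -256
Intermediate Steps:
x = 256 (x = (224 + 13*(-16))**2 = (224 - 208)**2 = 16**2 = 256)
-x = -1*256 = -256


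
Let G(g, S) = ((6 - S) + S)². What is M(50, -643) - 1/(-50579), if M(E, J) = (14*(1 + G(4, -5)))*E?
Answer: 1309996101/50579 ≈ 25900.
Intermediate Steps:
G(g, S) = 36 (G(g, S) = 6² = 36)
M(E, J) = 518*E (M(E, J) = (14*(1 + 36))*E = (14*37)*E = 518*E)
M(50, -643) - 1/(-50579) = 518*50 - 1/(-50579) = 25900 - 1*(-1/50579) = 25900 + 1/50579 = 1309996101/50579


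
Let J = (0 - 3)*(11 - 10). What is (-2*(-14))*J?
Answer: -84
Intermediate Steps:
J = -3 (J = -3*1 = -3)
(-2*(-14))*J = -2*(-14)*(-3) = 28*(-3) = -84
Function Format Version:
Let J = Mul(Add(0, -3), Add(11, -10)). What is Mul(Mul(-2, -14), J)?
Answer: -84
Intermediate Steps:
J = -3 (J = Mul(-3, 1) = -3)
Mul(Mul(-2, -14), J) = Mul(Mul(-2, -14), -3) = Mul(28, -3) = -84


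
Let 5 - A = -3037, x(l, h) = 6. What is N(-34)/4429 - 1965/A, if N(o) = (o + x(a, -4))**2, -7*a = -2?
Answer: -2106019/4491006 ≈ -0.46894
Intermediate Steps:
a = 2/7 (a = -1/7*(-2) = 2/7 ≈ 0.28571)
A = 3042 (A = 5 - 1*(-3037) = 5 + 3037 = 3042)
N(o) = (6 + o)**2 (N(o) = (o + 6)**2 = (6 + o)**2)
N(-34)/4429 - 1965/A = (6 - 34)**2/4429 - 1965/3042 = (-28)**2*(1/4429) - 1965*1/3042 = 784*(1/4429) - 655/1014 = 784/4429 - 655/1014 = -2106019/4491006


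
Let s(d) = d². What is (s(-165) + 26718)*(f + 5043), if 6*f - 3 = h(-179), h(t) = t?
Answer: 270452221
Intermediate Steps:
f = -88/3 (f = ½ + (⅙)*(-179) = ½ - 179/6 = -88/3 ≈ -29.333)
(s(-165) + 26718)*(f + 5043) = ((-165)² + 26718)*(-88/3 + 5043) = (27225 + 26718)*(15041/3) = 53943*(15041/3) = 270452221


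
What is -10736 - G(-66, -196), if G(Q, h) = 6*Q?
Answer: -10340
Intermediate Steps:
-10736 - G(-66, -196) = -10736 - 6*(-66) = -10736 - 1*(-396) = -10736 + 396 = -10340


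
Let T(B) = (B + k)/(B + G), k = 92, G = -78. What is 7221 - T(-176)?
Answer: 917025/127 ≈ 7220.7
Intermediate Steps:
T(B) = (92 + B)/(-78 + B) (T(B) = (B + 92)/(B - 78) = (92 + B)/(-78 + B))
7221 - T(-176) = 7221 - (92 - 176)/(-78 - 176) = 7221 - (-84)/(-254) = 7221 - (-1)*(-84)/254 = 7221 - 1*42/127 = 7221 - 42/127 = 917025/127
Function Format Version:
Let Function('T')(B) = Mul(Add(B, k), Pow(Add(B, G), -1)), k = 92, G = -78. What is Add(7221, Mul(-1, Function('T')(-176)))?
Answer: Rational(917025, 127) ≈ 7220.7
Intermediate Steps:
Function('T')(B) = Mul(Pow(Add(-78, B), -1), Add(92, B)) (Function('T')(B) = Mul(Add(B, 92), Pow(Add(B, -78), -1)) = Mul(Add(92, B), Pow(Add(-78, B), -1)) = Mul(Pow(Add(-78, B), -1), Add(92, B)))
Add(7221, Mul(-1, Function('T')(-176))) = Add(7221, Mul(-1, Mul(Pow(Add(-78, -176), -1), Add(92, -176)))) = Add(7221, Mul(-1, Mul(Pow(-254, -1), -84))) = Add(7221, Mul(-1, Mul(Rational(-1, 254), -84))) = Add(7221, Mul(-1, Rational(42, 127))) = Add(7221, Rational(-42, 127)) = Rational(917025, 127)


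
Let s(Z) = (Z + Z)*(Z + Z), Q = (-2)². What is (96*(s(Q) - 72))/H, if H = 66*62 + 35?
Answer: -768/4127 ≈ -0.18609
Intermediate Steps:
H = 4127 (H = 4092 + 35 = 4127)
Q = 4
s(Z) = 4*Z² (s(Z) = (2*Z)*(2*Z) = 4*Z²)
(96*(s(Q) - 72))/H = (96*(4*4² - 72))/4127 = (96*(4*16 - 72))*(1/4127) = (96*(64 - 72))*(1/4127) = (96*(-8))*(1/4127) = -768*1/4127 = -768/4127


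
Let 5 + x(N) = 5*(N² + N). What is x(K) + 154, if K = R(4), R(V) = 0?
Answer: 149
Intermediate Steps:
K = 0
x(N) = -5 + 5*N + 5*N² (x(N) = -5 + 5*(N² + N) = -5 + 5*(N + N²) = -5 + (5*N + 5*N²) = -5 + 5*N + 5*N²)
x(K) + 154 = (-5 + 5*0 + 5*0²) + 154 = (-5 + 0 + 5*0) + 154 = (-5 + 0 + 0) + 154 = -5 + 154 = 149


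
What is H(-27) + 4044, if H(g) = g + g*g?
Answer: 4746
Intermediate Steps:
H(g) = g + g²
H(-27) + 4044 = -27*(1 - 27) + 4044 = -27*(-26) + 4044 = 702 + 4044 = 4746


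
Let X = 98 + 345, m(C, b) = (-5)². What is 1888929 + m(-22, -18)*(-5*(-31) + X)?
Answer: 1903879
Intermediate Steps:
m(C, b) = 25
X = 443
1888929 + m(-22, -18)*(-5*(-31) + X) = 1888929 + 25*(-5*(-31) + 443) = 1888929 + 25*(155 + 443) = 1888929 + 25*598 = 1888929 + 14950 = 1903879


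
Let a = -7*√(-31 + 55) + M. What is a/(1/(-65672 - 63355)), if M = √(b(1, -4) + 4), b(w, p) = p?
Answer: 1806378*√6 ≈ 4.4247e+6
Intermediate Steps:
M = 0 (M = √(-4 + 4) = √0 = 0)
a = -14*√6 (a = -7*√(-31 + 55) + 0 = -14*√6 + 0 = -14*√6 ≈ -34.293)
a/(1/(-65672 - 63355)) = (-14*√6)/(1/(-65672 - 63355)) = (-14*√6)/(1/(-129027)) = (-14*√6)/(-1/129027) = -14*√6*(-129027) = 1806378*√6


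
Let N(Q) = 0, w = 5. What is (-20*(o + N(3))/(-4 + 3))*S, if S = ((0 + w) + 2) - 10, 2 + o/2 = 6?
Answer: -480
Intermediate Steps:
o = 8 (o = -4 + 2*6 = -4 + 12 = 8)
S = -3 (S = ((0 + 5) + 2) - 10 = (5 + 2) - 10 = 7 - 10 = -3)
(-20*(o + N(3))/(-4 + 3))*S = -20*(8 + 0)/(-4 + 3)*(-3) = -160/(-1)*(-3) = -160*(-1)*(-3) = -20*(-8)*(-3) = 160*(-3) = -480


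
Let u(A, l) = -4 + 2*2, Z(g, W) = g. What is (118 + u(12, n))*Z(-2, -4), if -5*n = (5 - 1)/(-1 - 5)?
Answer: -236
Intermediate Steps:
n = 2/15 (n = -(5 - 1)/(5*(-1 - 5)) = -4/(5*(-6)) = -4*(-1)/(5*6) = -⅕*(-⅔) = 2/15 ≈ 0.13333)
u(A, l) = 0 (u(A, l) = -4 + 4 = 0)
(118 + u(12, n))*Z(-2, -4) = (118 + 0)*(-2) = 118*(-2) = -236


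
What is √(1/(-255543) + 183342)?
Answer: √11972640508009815/255543 ≈ 428.18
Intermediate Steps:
√(1/(-255543) + 183342) = √(-1/255543 + 183342) = √(46851764705/255543) = √11972640508009815/255543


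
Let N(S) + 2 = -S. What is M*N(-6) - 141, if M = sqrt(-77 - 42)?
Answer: -141 + 4*I*sqrt(119) ≈ -141.0 + 43.635*I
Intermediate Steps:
N(S) = -2 - S
M = I*sqrt(119) (M = sqrt(-119) = I*sqrt(119) ≈ 10.909*I)
M*N(-6) - 141 = (I*sqrt(119))*(-2 - 1*(-6)) - 141 = (I*sqrt(119))*(-2 + 6) - 141 = (I*sqrt(119))*4 - 141 = 4*I*sqrt(119) - 141 = -141 + 4*I*sqrt(119)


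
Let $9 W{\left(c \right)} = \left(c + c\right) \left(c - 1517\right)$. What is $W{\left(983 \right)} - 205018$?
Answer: $- \frac{965002}{3} \approx -3.2167 \cdot 10^{5}$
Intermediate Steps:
$W{\left(c \right)} = \frac{2 c \left(-1517 + c\right)}{9}$ ($W{\left(c \right)} = \frac{\left(c + c\right) \left(c - 1517\right)}{9} = \frac{2 c \left(-1517 + c\right)}{9}$)
$W{\left(983 \right)} - 205018 = \frac{2}{9} \cdot 983 \left(-1517 + 983\right) - 205018 = \frac{2}{9} \cdot 983 \left(-534\right) - 205018 = - \frac{349948}{3} - 205018 = - \frac{965002}{3}$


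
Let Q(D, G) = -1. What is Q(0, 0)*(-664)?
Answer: 664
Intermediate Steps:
Q(0, 0)*(-664) = -1*(-664) = 664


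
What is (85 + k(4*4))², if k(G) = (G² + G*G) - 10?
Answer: 344569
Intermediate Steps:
k(G) = -10 + 2*G² (k(G) = (G² + G²) - 10 = 2*G² - 10 = -10 + 2*G²)
(85 + k(4*4))² = (85 + (-10 + 2*(4*4)²))² = (85 + (-10 + 2*16²))² = (85 + (-10 + 2*256))² = (85 + (-10 + 512))² = (85 + 502)² = 587² = 344569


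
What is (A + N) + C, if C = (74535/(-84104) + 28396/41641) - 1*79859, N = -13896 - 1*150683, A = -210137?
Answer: -1592001763382551/3502174664 ≈ -4.5458e+5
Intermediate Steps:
N = -164579 (N = -13896 - 150683 = -164579)
C = -279680881987127/3502174664 (C = (74535*(-1/84104) + 28396*(1/41641)) - 79859 = (-74535/84104 + 28396/41641) - 79859 = -715494751/3502174664 - 79859 = -279680881987127/3502174664 ≈ -79859.)
(A + N) + C = (-210137 - 164579) - 279680881987127/3502174664 = -374716 - 279680881987127/3502174664 = -1592001763382551/3502174664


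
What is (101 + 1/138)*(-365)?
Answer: -5087735/138 ≈ -36868.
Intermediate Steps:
(101 + 1/138)*(-365) = (13939/138)*(-365) = -5087735/138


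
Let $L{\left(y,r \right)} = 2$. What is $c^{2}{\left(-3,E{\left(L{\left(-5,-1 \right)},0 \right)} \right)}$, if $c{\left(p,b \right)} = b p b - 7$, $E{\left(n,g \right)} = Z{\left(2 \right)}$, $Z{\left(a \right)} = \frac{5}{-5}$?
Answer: $100$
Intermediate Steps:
$Z{\left(a \right)} = -1$ ($Z{\left(a \right)} = 5 \left(- \frac{1}{5}\right) = -1$)
$E{\left(n,g \right)} = -1$
$c{\left(p,b \right)} = -7 + p b^{2}$ ($c{\left(p,b \right)} = p b^{2} - 7 = -7 + p b^{2}$)
$c^{2}{\left(-3,E{\left(L{\left(-5,-1 \right)},0 \right)} \right)} = \left(-7 - 3 \left(-1\right)^{2}\right)^{2} = \left(-7 - 3\right)^{2} = \left(-10\right)^{2} = 100$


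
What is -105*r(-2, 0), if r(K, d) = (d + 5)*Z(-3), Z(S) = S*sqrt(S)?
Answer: 1575*I*sqrt(3) ≈ 2728.0*I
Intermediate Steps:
Z(S) = S**(3/2)
r(K, d) = -3*I*sqrt(3)*(5 + d) (r(K, d) = (d + 5)*(-3)**(3/2) = (5 + d)*(-3*I*sqrt(3)) = -3*I*sqrt(3)*(5 + d))
-105*r(-2, 0) = -315*I*sqrt(3)*(-5 - 1*0) = -315*I*sqrt(3)*(-5 + 0) = -315*I*sqrt(3)*(-5) = -(-1575)*I*sqrt(3) = 1575*I*sqrt(3)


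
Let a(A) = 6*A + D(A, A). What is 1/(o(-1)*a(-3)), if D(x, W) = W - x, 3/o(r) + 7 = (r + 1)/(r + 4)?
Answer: 7/54 ≈ 0.12963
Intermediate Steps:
o(r) = 3/(-7 + (1 + r)/(4 + r)) (o(r) = 3/(-7 + (r + 1)/(r + 4)) = 3/(-7 + (1 + r)/(4 + r)))
a(A) = 6*A (a(A) = 6*A + (A - A) = 6*A + 0 = 6*A)
1/(o(-1)*a(-3)) = 1/(((-4 - 1*(-1))/(9 + 2*(-1)))*(6*(-3))) = 1/(((-4 + 1)/(9 - 2))*(-18)) = 1/((-3/7)*(-18)) = 1/(((⅐)*(-3))*(-18)) = 1/(-3/7*(-18)) = 1/(54/7) = 7/54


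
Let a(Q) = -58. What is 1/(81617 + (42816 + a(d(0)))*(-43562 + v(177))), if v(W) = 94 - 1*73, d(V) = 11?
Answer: -1/1861644461 ≈ -5.3716e-10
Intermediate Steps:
v(W) = 21 (v(W) = 94 - 73 = 21)
1/(81617 + (42816 + a(d(0)))*(-43562 + v(177))) = 1/(81617 + (42816 - 58)*(-43562 + 21)) = 1/(81617 + 42758*(-43541)) = 1/(81617 - 1861726078) = 1/(-1861644461) = -1/1861644461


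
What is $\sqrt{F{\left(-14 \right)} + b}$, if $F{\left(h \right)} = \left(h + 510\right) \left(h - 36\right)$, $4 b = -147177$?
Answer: $\frac{i \sqrt{246377}}{2} \approx 248.18 i$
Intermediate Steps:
$b = - \frac{147177}{4}$ ($b = \frac{1}{4} \left(-147177\right) = - \frac{147177}{4} \approx -36794.0$)
$F{\left(h \right)} = \left(-36 + h\right) \left(510 + h\right)$ ($F{\left(h \right)} = \left(510 + h\right) \left(-36 + h\right) = \left(-36 + h\right) \left(510 + h\right)$)
$\sqrt{F{\left(-14 \right)} + b} = \sqrt{\left(-18360 + \left(-14\right)^{2} + 474 \left(-14\right)\right) - \frac{147177}{4}} = \sqrt{\left(-18360 + 196 - 6636\right) - \frac{147177}{4}} = \sqrt{-24800 - \frac{147177}{4}} = \sqrt{- \frac{246377}{4}} = \frac{i \sqrt{246377}}{2}$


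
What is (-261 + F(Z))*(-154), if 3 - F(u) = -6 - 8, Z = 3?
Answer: 37576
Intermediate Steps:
F(u) = 17 (F(u) = 3 - (-6 - 8) = 3 - 1*(-14) = 3 + 14 = 17)
(-261 + F(Z))*(-154) = (-261 + 17)*(-154) = -244*(-154) = 37576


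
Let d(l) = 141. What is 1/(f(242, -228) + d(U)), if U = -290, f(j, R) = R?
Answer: -1/87 ≈ -0.011494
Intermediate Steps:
1/(f(242, -228) + d(U)) = 1/(-228 + 141) = 1/(-87) = -1/87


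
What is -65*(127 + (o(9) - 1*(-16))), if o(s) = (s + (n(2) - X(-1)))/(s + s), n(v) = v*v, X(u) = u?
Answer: -84110/9 ≈ -9345.6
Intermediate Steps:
n(v) = v²
o(s) = (5 + s)/(2*s) (o(s) = (s + (2² - 1*(-1)))/(s + s) = (s + (4 + 1))/((2*s)) = (s + 5)*(1/(2*s)) = (5 + s)*(1/(2*s)) = (5 + s)/(2*s))
-65*(127 + (o(9) - 1*(-16))) = -65*(127 + ((½)*(5 + 9)/9 - 1*(-16))) = -65*(127 + ((½)*(⅑)*14 + 16)) = -65*(127 + (7/9 + 16)) = -65*(127 + 151/9) = -65*1294/9 = -84110/9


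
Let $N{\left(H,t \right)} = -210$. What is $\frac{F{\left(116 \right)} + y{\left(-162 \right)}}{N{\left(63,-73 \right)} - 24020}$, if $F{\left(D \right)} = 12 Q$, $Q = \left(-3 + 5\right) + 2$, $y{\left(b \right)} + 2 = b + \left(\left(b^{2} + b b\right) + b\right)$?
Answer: $- \frac{5221}{2423} \approx -2.1548$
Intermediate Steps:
$y{\left(b \right)} = -2 + 2 b + 2 b^{2}$ ($y{\left(b \right)} = -2 + \left(b + \left(\left(b^{2} + b b\right) + b\right)\right) = -2 + \left(b + \left(\left(b^{2} + b^{2}\right) + b\right)\right) = -2 + \left(b + \left(2 b^{2} + b\right)\right) = -2 + \left(b + \left(b + 2 b^{2}\right)\right) = -2 + \left(2 b + 2 b^{2}\right) = -2 + 2 b + 2 b^{2}$)
$Q = 4$ ($Q = 2 + 2 = 4$)
$F{\left(D \right)} = 48$ ($F{\left(D \right)} = 12 \cdot 4 = 48$)
$\frac{F{\left(116 \right)} + y{\left(-162 \right)}}{N{\left(63,-73 \right)} - 24020} = \frac{48 + \left(-2 + 2 \left(-162\right) + 2 \left(-162\right)^{2}\right)}{-210 - 24020} = \frac{48 - -52162}{-24230} = \left(48 - -52162\right) \left(- \frac{1}{24230}\right) = \left(48 + 52162\right) \left(- \frac{1}{24230}\right) = 52210 \left(- \frac{1}{24230}\right) = - \frac{5221}{2423}$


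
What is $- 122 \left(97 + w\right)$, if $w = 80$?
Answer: $-21594$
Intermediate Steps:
$- 122 \left(97 + w\right) = - 122 \left(97 + 80\right) = \left(-122\right) 177 = -21594$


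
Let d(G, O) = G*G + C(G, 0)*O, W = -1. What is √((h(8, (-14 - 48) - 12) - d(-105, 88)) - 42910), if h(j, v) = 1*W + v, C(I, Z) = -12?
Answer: I*√52954 ≈ 230.12*I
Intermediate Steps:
d(G, O) = G² - 12*O (d(G, O) = G*G - 12*O = G² - 12*O)
h(j, v) = -1 + v (h(j, v) = 1*(-1) + v = -1 + v)
√((h(8, (-14 - 48) - 12) - d(-105, 88)) - 42910) = √(((-1 + ((-14 - 48) - 12)) - ((-105)² - 12*88)) - 42910) = √(((-1 + (-62 - 12)) - (11025 - 1056)) - 42910) = √(((-1 - 74) - 1*9969) - 42910) = √((-75 - 9969) - 42910) = √(-10044 - 42910) = √(-52954) = I*√52954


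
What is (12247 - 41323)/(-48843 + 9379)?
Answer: 7269/9866 ≈ 0.73677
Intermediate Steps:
(12247 - 41323)/(-48843 + 9379) = -29076/(-39464) = -29076*(-1/39464) = 7269/9866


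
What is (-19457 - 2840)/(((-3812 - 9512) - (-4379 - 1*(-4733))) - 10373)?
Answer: 22297/24051 ≈ 0.92707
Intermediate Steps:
(-19457 - 2840)/(((-3812 - 9512) - (-4379 - 1*(-4733))) - 10373) = -22297/((-13324 - (-4379 + 4733)) - 10373) = -22297/((-13324 - 1*354) - 10373) = -22297/((-13324 - 354) - 10373) = -22297/(-13678 - 10373) = -22297/(-24051) = -22297*(-1/24051) = 22297/24051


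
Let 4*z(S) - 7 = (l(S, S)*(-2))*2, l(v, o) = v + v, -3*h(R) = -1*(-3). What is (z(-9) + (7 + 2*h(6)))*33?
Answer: 3267/4 ≈ 816.75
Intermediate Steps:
h(R) = -1 (h(R) = -(-1)*(-3)/3 = -⅓*3 = -1)
l(v, o) = 2*v
z(S) = 7/4 - 2*S (z(S) = 7/4 + (((2*S)*(-2))*2)/4 = 7/4 + (-4*S*2)/4 = 7/4 + (-8*S)/4 = 7/4 - 2*S)
(z(-9) + (7 + 2*h(6)))*33 = ((7/4 - 2*(-9)) + (7 + 2*(-1)))*33 = ((7/4 + 18) + (7 - 2))*33 = (79/4 + 5)*33 = (99/4)*33 = 3267/4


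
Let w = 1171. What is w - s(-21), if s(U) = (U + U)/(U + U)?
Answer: 1170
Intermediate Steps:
s(U) = 1 (s(U) = (2*U)/((2*U)) = (2*U)*(1/(2*U)) = 1)
w - s(-21) = 1171 - 1*1 = 1171 - 1 = 1170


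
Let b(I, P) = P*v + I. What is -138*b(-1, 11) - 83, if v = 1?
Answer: -1463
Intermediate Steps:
b(I, P) = I + P (b(I, P) = P*1 + I = P + I = I + P)
-138*b(-1, 11) - 83 = -138*(-1 + 11) - 83 = -138*10 - 83 = -1380 - 83 = -1463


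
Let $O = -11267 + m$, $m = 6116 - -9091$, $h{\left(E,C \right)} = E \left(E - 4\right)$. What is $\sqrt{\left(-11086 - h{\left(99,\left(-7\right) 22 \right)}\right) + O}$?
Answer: $3 i \sqrt{1839} \approx 128.65 i$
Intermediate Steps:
$h{\left(E,C \right)} = E \left(-4 + E\right)$
$m = 15207$ ($m = 6116 + 9091 = 15207$)
$O = 3940$ ($O = -11267 + 15207 = 3940$)
$\sqrt{\left(-11086 - h{\left(99,\left(-7\right) 22 \right)}\right) + O} = \sqrt{\left(-11086 - 99 \left(-4 + 99\right)\right) + 3940} = \sqrt{\left(-11086 - 99 \cdot 95\right) + 3940} = \sqrt{\left(-11086 - 9405\right) + 3940} = \sqrt{-20491 + 3940} = \sqrt{-16551} = 3 i \sqrt{1839}$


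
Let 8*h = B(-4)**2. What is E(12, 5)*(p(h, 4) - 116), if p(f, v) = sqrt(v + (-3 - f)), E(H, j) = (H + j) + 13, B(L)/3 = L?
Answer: -3480 + 30*I*sqrt(17) ≈ -3480.0 + 123.69*I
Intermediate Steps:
B(L) = 3*L
E(H, j) = 13 + H + j
h = 18 (h = (3*(-4))**2/8 = (1/8)*(-12)**2 = (1/8)*144 = 18)
p(f, v) = sqrt(-3 + v - f)
E(12, 5)*(p(h, 4) - 116) = (13 + 12 + 5)*(sqrt(-3 + 4 - 1*18) - 116) = 30*(sqrt(-3 + 4 - 18) - 116) = 30*(sqrt(-17) - 116) = 30*(I*sqrt(17) - 116) = 30*(-116 + I*sqrt(17)) = -3480 + 30*I*sqrt(17)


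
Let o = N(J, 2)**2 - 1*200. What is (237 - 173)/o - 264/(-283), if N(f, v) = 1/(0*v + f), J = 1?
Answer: 34424/56317 ≈ 0.61125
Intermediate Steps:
N(f, v) = 1/f (N(f, v) = 1/(0 + f) = 1/f)
o = -199 (o = (1/1)**2 - 1*200 = 1**2 - 200 = 1 - 200 = -199)
(237 - 173)/o - 264/(-283) = (237 - 173)/(-199) - 264/(-283) = 64*(-1/199) - 264*(-1/283) = -64/199 + 264/283 = 34424/56317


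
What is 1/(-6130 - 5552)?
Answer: -1/11682 ≈ -8.5602e-5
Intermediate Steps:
1/(-6130 - 5552) = 1/(-11682) = -1/11682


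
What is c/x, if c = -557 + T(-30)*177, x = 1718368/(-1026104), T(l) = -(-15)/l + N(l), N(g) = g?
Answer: 1527740593/429592 ≈ 3556.3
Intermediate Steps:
T(l) = l + 15/l (T(l) = -(-15)/l + l = 15/l + l = l + 15/l)
x = -214796/128263 (x = 1718368*(-1/1026104) = -214796/128263 ≈ -1.6747)
c = -11911/2 (c = -557 + (-30 + 15/(-30))*177 = -557 + (-30 + 15*(-1/30))*177 = -557 + (-30 - ½)*177 = -557 - 61/2*177 = -557 - 10797/2 = -11911/2 ≈ -5955.5)
c/x = -11911/(2*(-214796/128263)) = -11911/2*(-128263/214796) = 1527740593/429592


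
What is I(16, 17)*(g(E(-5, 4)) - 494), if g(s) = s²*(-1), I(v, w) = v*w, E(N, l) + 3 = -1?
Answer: -138720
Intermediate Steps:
E(N, l) = -4 (E(N, l) = -3 - 1 = -4)
g(s) = -s²
I(16, 17)*(g(E(-5, 4)) - 494) = (16*17)*(-1*(-4)² - 494) = 272*(-1*16 - 494) = 272*(-16 - 494) = 272*(-510) = -138720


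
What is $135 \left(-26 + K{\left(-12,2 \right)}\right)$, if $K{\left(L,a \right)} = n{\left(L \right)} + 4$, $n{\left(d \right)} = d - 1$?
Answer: $-4725$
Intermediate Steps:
$n{\left(d \right)} = -1 + d$ ($n{\left(d \right)} = d - 1 = -1 + d$)
$K{\left(L,a \right)} = 3 + L$ ($K{\left(L,a \right)} = \left(-1 + L\right) + 4 = 3 + L$)
$135 \left(-26 + K{\left(-12,2 \right)}\right) = 135 \left(-26 + \left(3 - 12\right)\right) = 135 \left(-26 - 9\right) = 135 \left(-35\right) = -4725$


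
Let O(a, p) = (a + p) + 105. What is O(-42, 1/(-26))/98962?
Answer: 1637/2573012 ≈ 0.00063622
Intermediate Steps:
O(a, p) = 105 + a + p
O(-42, 1/(-26))/98962 = (105 - 42 + 1/(-26))/98962 = (105 - 42 - 1/26)*(1/98962) = (1637/26)*(1/98962) = 1637/2573012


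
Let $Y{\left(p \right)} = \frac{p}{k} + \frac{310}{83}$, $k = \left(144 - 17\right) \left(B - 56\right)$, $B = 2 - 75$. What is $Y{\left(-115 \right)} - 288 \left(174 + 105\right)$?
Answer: $- \frac{109256677453}{1359789} \approx -80348.0$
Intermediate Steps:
$B = -73$
$k = -16383$ ($k = \left(144 - 17\right) \left(-73 - 56\right) = 127 \left(-129\right) = -16383$)
$Y{\left(p \right)} = \frac{310}{83} - \frac{p}{16383}$ ($Y{\left(p \right)} = \frac{p}{-16383} + \frac{310}{83} = p \left(- \frac{1}{16383}\right) + 310 \cdot \frac{1}{83} = - \frac{p}{16383} + \frac{310}{83} = \frac{310}{83} - \frac{p}{16383}$)
$Y{\left(-115 \right)} - 288 \left(174 + 105\right) = \left(\frac{310}{83} - - \frac{115}{16383}\right) - 288 \left(174 + 105\right) = \left(\frac{310}{83} + \frac{115}{16383}\right) - 288 \cdot 279 = \frac{5088275}{1359789} - 80352 = - \frac{109256677453}{1359789}$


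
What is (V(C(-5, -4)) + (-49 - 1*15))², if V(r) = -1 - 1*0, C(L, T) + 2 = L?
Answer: 4225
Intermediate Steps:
C(L, T) = -2 + L
V(r) = -1 (V(r) = -1 + 0 = -1)
(V(C(-5, -4)) + (-49 - 1*15))² = (-1 + (-49 - 1*15))² = (-1 + (-49 - 15))² = (-1 - 64)² = (-65)² = 4225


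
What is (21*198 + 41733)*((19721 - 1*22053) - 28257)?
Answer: -1403759799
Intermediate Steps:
(21*198 + 41733)*((19721 - 1*22053) - 28257) = (4158 + 41733)*((19721 - 22053) - 28257) = 45891*(-2332 - 28257) = 45891*(-30589) = -1403759799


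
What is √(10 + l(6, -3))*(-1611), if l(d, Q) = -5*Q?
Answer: -8055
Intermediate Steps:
√(10 + l(6, -3))*(-1611) = √(10 - 5*(-3))*(-1611) = √(10 + 15)*(-1611) = √25*(-1611) = 5*(-1611) = -8055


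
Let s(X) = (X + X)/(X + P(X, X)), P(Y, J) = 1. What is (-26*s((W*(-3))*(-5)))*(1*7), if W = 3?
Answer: -8190/23 ≈ -356.09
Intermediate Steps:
s(X) = 2*X/(1 + X) (s(X) = (X + X)/(X + 1) = (2*X)/(1 + X) = 2*X/(1 + X))
(-26*s((W*(-3))*(-5)))*(1*7) = (-52*(3*(-3))*(-5)/(1 + (3*(-3))*(-5)))*(1*7) = -52*(-9*(-5))/(1 - 9*(-5))*7 = -52*45/(1 + 45)*7 = -52*45/46*7 = -26*45/23*7 = -1170/23*7 = -8190/23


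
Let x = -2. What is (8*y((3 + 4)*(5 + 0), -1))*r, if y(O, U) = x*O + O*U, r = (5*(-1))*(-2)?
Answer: -8400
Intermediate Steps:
r = 10 (r = -5*(-2) = 10)
y(O, U) = -2*O + O*U
(8*y((3 + 4)*(5 + 0), -1))*r = (8*(((3 + 4)*(5 + 0))*(-2 - 1)))*10 = (8*((7*5)*(-3)))*10 = (8*(35*(-3)))*10 = (8*(-105))*10 = -840*10 = -8400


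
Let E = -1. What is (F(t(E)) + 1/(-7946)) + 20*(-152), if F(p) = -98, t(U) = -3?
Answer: -24934549/7946 ≈ -3138.0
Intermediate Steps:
(F(t(E)) + 1/(-7946)) + 20*(-152) = (-98 + 1/(-7946)) + 20*(-152) = (-98 - 1/7946) - 3040 = -778709/7946 - 3040 = -24934549/7946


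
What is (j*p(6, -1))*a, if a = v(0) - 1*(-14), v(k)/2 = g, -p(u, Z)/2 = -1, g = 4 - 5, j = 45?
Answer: 1080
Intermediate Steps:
g = -1
p(u, Z) = 2 (p(u, Z) = -2*(-1) = 2)
v(k) = -2 (v(k) = 2*(-1) = -2)
a = 12 (a = -2 - 1*(-14) = -2 + 14 = 12)
(j*p(6, -1))*a = (45*2)*12 = 90*12 = 1080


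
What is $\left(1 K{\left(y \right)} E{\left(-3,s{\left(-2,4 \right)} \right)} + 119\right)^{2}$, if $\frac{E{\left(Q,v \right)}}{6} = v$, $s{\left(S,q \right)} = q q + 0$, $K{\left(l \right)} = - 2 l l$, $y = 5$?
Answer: $21911761$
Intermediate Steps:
$K{\left(l \right)} = - 2 l^{2}$
$s{\left(S,q \right)} = q^{2}$ ($s{\left(S,q \right)} = q^{2} + 0 = q^{2}$)
$E{\left(Q,v \right)} = 6 v$
$\left(1 K{\left(y \right)} E{\left(-3,s{\left(-2,4 \right)} \right)} + 119\right)^{2} = \left(1 \left(- 2 \cdot 5^{2}\right) 6 \cdot 4^{2} + 119\right)^{2} = \left(1 \left(\left(-2\right) 25\right) 6 \cdot 16 + 119\right)^{2} = \left(1 \left(-50\right) 96 + 119\right)^{2} = \left(\left(-50\right) 96 + 119\right)^{2} = \left(-4800 + 119\right)^{2} = \left(-4681\right)^{2} = 21911761$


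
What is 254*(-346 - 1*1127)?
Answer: -374142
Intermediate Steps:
254*(-346 - 1*1127) = 254*(-346 - 1127) = 254*(-1473) = -374142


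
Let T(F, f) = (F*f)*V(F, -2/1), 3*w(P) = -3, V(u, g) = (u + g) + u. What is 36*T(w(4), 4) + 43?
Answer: 619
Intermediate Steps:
V(u, g) = g + 2*u (V(u, g) = (g + u) + u = g + 2*u)
w(P) = -1 (w(P) = (⅓)*(-3) = -1)
T(F, f) = F*f*(-2 + 2*F) (T(F, f) = (F*f)*(-2/1 + 2*F) = (F*f)*(-2*1 + 2*F) = (F*f)*(-2 + 2*F) = F*f*(-2 + 2*F))
36*T(w(4), 4) + 43 = 36*(2*(-1)*4*(-1 - 1)) + 43 = 36*(2*(-1)*4*(-2)) + 43 = 36*16 + 43 = 576 + 43 = 619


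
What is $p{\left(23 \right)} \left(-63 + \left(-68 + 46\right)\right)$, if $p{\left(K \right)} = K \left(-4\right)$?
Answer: $7820$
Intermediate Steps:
$p{\left(K \right)} = - 4 K$
$p{\left(23 \right)} \left(-63 + \left(-68 + 46\right)\right) = \left(-4\right) 23 \left(-63 + \left(-68 + 46\right)\right) = - 92 \left(-63 - 22\right) = \left(-92\right) \left(-85\right) = 7820$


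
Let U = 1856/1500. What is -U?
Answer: -464/375 ≈ -1.2373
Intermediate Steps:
U = 464/375 (U = 1856*(1/1500) = 464/375 ≈ 1.2373)
-U = -1*464/375 = -464/375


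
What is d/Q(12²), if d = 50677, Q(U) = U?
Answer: 50677/144 ≈ 351.92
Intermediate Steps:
d/Q(12²) = 50677/(12²) = 50677/144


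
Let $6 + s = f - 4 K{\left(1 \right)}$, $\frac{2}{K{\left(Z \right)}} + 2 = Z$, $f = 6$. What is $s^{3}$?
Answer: $512$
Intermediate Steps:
$K{\left(Z \right)} = \frac{2}{-2 + Z}$
$s = 8$ ($s = -6 - \left(-6 + 4 \frac{2}{-2 + 1}\right) = -6 - \left(-6 + 4 \frac{2}{-1}\right) = -6 - \left(-6 + 4 \cdot 2 \left(-1\right)\right) = -6 + \left(6 - -8\right) = -6 + \left(6 + 8\right) = -6 + 14 = 8$)
$s^{3} = 8^{3} = 512$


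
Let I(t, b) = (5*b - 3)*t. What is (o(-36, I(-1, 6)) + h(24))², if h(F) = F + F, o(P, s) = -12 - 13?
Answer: 529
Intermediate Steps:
I(t, b) = t*(-3 + 5*b) (I(t, b) = (-3 + 5*b)*t = t*(-3 + 5*b))
o(P, s) = -25
h(F) = 2*F
(o(-36, I(-1, 6)) + h(24))² = (-25 + 2*24)² = (-25 + 48)² = 23² = 529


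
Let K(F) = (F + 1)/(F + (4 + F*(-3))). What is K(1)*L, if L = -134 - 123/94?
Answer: -12719/94 ≈ -135.31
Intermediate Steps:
L = -12719/94 (L = -134 - 123/94 = -12719/94 ≈ -135.31)
K(F) = (1 + F)/(4 - 2*F) (K(F) = (1 + F)/(F + (4 - 3*F)) = (1 + F)/(4 - 2*F))
K(1)*L = ((-1 - 1*1)/(2*(-2 + 1)))*(-12719/94) = ((½)*(-1 - 1)/(-1))*(-12719/94) = ((½)*(-1)*(-2))*(-12719/94) = 1*(-12719/94) = -12719/94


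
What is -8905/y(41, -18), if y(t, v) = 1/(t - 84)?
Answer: 382915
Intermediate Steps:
y(t, v) = 1/(-84 + t)
-8905/y(41, -18) = -8905/(1/(-84 + 41)) = -8905/(1/(-43)) = -8905/(-1/43) = -8905*(-43) = 382915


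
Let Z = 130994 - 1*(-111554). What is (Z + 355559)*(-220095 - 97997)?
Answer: -190253051844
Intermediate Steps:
Z = 242548 (Z = 130994 + 111554 = 242548)
(Z + 355559)*(-220095 - 97997) = (242548 + 355559)*(-220095 - 97997) = 598107*(-318092) = -190253051844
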